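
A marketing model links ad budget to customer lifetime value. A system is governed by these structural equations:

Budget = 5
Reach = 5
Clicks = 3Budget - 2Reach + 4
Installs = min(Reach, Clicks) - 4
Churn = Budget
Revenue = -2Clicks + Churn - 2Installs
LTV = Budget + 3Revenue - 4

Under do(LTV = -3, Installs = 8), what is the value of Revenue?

Setting LTV = -3, Installs = 8 by intervention discards those variables' equations.
Clicks = 3Budget - 2Reach + 4  [with Budget=5, Reach=5]  = 9
Churn = Budget  [with Budget=5]  = 5
Revenue = -2Clicks + Churn - 2Installs  [with Clicks=9, Churn=5, Installs=8]  = -29

-29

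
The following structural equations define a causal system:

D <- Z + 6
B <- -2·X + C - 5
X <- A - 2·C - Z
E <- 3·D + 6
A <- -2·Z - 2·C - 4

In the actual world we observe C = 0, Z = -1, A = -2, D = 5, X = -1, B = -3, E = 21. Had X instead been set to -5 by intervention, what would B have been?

The intervention breaks the incoming arrows to X: X <- A - 2·C - Z no longer applies, and X = -5.
B = -2·X + C - 5  [with X=-5, C=0]  = 5

5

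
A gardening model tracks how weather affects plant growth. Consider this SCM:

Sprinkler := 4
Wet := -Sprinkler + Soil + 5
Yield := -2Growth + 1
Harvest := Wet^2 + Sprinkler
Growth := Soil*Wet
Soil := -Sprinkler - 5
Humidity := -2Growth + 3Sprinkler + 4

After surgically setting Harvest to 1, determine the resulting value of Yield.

Intervening sets Harvest = 1 and removes its equation (Harvest := Wet^2 + Sprinkler).
Since Yield is not a descendant of the intervened variable, it is unaffected.
Soil = -Sprinkler - 5  [with Sprinkler=4]  = -9
Wet = -Sprinkler + Soil + 5  [with Sprinkler=4, Soil=-9]  = -8
Growth = Soil*Wet  [with Soil=-9, Wet=-8]  = 72
Yield = -2Growth + 1  [with Growth=72]  = -143

-143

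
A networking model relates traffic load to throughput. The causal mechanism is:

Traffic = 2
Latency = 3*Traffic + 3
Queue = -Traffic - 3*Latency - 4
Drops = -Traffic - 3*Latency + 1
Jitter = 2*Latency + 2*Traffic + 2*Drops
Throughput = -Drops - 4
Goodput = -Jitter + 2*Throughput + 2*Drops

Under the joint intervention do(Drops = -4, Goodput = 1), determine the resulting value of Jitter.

Setting Drops = -4, Goodput = 1 by intervention discards those variables' equations.
Latency = 3*Traffic + 3  [with Traffic=2]  = 9
Jitter = 2*Latency + 2*Traffic + 2*Drops  [with Latency=9, Traffic=2, Drops=-4]  = 14

14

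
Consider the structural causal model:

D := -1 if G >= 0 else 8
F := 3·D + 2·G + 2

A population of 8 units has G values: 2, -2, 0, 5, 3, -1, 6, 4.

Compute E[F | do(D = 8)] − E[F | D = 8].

Under do(D=8), D's equation is replaced by D=8 for every unit. Per-unit F: 30, 22, 26, 36, 32, 24, 38, 34. Mean = 30.25.
Conditioning on D=8 selects the 2 unit(s) with G ∈ {-2, -1}. Their F values: 22, 24. Mean = 23.
Difference = 30.25 − 23 = 7.25.

7.25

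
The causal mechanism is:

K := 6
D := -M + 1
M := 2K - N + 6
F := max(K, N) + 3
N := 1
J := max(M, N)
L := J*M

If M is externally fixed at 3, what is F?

do(M=3) replaces the equation M := 2K - N + 6 with the constant M = 3.
F is not downstream of the intervention, so its value is determined by the original equations.
F = max(K, N) + 3  [with K=6, N=1]  = 9

9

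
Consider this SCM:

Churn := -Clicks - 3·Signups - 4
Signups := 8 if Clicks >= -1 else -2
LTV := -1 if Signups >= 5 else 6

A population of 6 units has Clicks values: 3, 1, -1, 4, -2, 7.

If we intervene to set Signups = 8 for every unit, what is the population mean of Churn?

-30

do(Signups=8) breaks Signups's dependence on Clicks. With Signups=8 fixed, Churn across the units is -31, -29, -27, -32, -26, -35, mean -30.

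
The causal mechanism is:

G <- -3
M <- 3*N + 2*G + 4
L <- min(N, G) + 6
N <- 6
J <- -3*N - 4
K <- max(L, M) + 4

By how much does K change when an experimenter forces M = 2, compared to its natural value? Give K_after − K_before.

-13

Under do(M=2), the mechanism M <- 3*N + 2*G + 4 is discarded; M is fixed at 2.
L = min(N, G) + 6  [with N=6, G=-3]  = 3
K = max(L, M) + 4  [with L=3, M=2]  = 7
Without intervention: L = min(N, G) + 6  [with N=6, G=-3]  = 3; M = 3*N + 2*G + 4  [with N=6, G=-3]  = 16; K = max(L, M) + 4  [with L=3, M=16]  = 20.
Change = 7 − 20 = -13.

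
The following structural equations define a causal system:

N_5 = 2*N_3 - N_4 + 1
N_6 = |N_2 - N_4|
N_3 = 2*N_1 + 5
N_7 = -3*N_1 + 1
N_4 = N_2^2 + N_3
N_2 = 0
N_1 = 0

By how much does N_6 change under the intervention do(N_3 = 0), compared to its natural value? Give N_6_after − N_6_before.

-5

The intervention breaks the incoming arrows to N_3: N_3 = 2*N_1 + 5 no longer applies, and N_3 = 0.
N_4 = N_2^2 + N_3  [with N_2=0, N_3=0]  = 0
N_6 = |N_2 - N_4|  [with N_2=0, N_4=0]  = 0
Without intervention: N_3 = 2*N_1 + 5  [with N_1=0]  = 5; N_4 = N_2^2 + N_3  [with N_2=0, N_3=5]  = 5; N_6 = |N_2 - N_4|  [with N_2=0, N_4=5]  = 5.
Change = 0 − 5 = -5.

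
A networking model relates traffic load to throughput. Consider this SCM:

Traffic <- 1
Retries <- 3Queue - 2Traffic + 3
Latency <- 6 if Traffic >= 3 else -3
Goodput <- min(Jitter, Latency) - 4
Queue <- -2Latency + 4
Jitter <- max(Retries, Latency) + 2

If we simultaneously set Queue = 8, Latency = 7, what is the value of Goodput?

Setting Queue = 8, Latency = 7 by intervention discards those variables' equations.
Retries = 3Queue - 2Traffic + 3  [with Queue=8, Traffic=1]  = 25
Jitter = max(Retries, Latency) + 2  [with Retries=25, Latency=7]  = 27
Goodput = min(Jitter, Latency) - 4  [with Jitter=27, Latency=7]  = 3

3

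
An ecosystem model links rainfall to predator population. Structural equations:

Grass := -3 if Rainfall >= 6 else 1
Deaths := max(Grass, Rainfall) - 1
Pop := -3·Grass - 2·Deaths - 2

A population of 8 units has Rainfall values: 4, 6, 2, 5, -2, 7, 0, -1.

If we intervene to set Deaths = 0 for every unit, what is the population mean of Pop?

The intervention sets Deaths=0 in all 8 units regardless of Rainfall. Recomputing Pop per unit gives -5, 7, -5, -5, -5, 7, -5, -5; average -2.

-2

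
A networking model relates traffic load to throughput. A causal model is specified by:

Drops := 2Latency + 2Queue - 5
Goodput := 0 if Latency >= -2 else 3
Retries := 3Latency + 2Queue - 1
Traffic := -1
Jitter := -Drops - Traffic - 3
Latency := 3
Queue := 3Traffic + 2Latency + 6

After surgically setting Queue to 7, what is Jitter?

-17

The intervention breaks the incoming arrows to Queue: Queue := 3Traffic + 2Latency + 6 no longer applies, and Queue = 7.
Drops = 2Latency + 2Queue - 5  [with Latency=3, Queue=7]  = 15
Jitter = -Drops - Traffic - 3  [with Drops=15, Traffic=-1]  = -17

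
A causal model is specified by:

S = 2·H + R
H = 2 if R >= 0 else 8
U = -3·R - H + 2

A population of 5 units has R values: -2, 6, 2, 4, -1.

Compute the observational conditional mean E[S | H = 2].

8

E[S|H=2] averages over only the 3 units with H=2 (R = 6, 2, 4): S = 10, 6, 8, mean 8.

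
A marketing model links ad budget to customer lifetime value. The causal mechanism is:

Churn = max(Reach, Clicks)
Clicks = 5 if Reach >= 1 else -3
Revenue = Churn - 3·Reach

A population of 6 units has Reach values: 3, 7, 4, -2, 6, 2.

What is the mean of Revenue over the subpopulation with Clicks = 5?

-7.6

E[Revenue|Clicks=5] averages over only the 5 units with Clicks=5 (Reach = 3, 7, 4, 6, 2): Revenue = -4, -14, -7, -12, -1, mean -7.6.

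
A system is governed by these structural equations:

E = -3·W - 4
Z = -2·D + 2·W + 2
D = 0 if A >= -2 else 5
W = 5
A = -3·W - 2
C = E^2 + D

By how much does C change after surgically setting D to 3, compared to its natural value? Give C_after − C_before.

The intervention breaks the incoming arrows to D: D = 0 if A >= -2 else 5 no longer applies, and D = 3.
E = -3·W - 4  [with W=5]  = -19
C = E^2 + D  [with E=-19, D=3]  = 364
Without intervention: A = -3·W - 2  [with W=5]  = -17; D = 0 if A >= -2 else 5  [with A=-17]  = 5; E = -3·W - 4  [with W=5]  = -19; C = E^2 + D  [with E=-19, D=5]  = 366.
Change = 364 − 366 = -2.

-2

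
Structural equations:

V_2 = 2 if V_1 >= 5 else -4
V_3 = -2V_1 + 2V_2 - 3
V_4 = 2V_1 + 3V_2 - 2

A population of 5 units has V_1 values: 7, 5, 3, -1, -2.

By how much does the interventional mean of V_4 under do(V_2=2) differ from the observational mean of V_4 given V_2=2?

-7.2

do(V_2=2) breaks V_2's dependence on V_1. With V_2=2 fixed, V_4 across the units is 18, 14, 10, 2, 0, mean 8.8.
E[V_4|V_2=2] averages over only the 2 units with V_2=2 (V_1 = 7, 5): V_4 = 18, 14, mean 16.
Difference = 8.8 − 16 = -7.2.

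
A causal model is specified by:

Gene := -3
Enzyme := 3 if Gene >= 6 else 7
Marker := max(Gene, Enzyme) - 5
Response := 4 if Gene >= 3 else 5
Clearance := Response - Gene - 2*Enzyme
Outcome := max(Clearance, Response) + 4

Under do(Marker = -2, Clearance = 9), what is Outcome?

13

Setting Marker = -2, Clearance = 9 by intervention discards those variables' equations.
Response = 4 if Gene >= 3 else 5  [with Gene=-3]  = 5
Outcome = max(Clearance, Response) + 4  [with Clearance=9, Response=5]  = 13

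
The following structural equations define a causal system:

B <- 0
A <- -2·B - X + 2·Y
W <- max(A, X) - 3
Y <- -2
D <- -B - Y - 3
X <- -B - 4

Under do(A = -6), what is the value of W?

-7

The intervention breaks the incoming arrows to A: A <- -2·B - X + 2·Y no longer applies, and A = -6.
X = -B - 4  [with B=0]  = -4
W = max(A, X) - 3  [with A=-6, X=-4]  = -7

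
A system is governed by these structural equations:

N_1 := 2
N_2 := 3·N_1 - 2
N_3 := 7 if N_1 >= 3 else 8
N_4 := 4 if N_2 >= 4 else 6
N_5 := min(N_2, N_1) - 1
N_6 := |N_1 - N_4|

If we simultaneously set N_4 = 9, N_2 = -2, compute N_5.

-3

The joint intervention fixes N_4 = 9, N_2 = -2, removing each variable's own equation.
N_5 = min(N_2, N_1) - 1  [with N_2=-2, N_1=2]  = -3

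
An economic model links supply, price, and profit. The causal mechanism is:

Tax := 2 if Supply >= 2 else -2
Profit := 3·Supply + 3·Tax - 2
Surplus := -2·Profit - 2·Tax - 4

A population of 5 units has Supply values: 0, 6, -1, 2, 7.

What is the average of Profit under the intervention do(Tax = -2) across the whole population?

0.4

The intervention sets Tax=-2 in all 5 units regardless of Supply. Recomputing Profit per unit gives -8, 10, -11, -2, 13; average 0.4.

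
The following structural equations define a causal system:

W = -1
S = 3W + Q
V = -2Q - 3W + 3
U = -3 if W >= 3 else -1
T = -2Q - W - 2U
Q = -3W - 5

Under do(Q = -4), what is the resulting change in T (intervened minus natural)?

4

Under do(Q=-4), the mechanism Q = -3W - 5 is discarded; Q is fixed at -4.
U = -3 if W >= 3 else -1  [with W=-1]  = -1
T = -2Q - W - 2U  [with Q=-4, W=-1, U=-1]  = 11
Without intervention: Q = -3W - 5  [with W=-1]  = -2; U = -3 if W >= 3 else -1  [with W=-1]  = -1; T = -2Q - W - 2U  [with Q=-2, W=-1, U=-1]  = 7.
Change = 11 − 7 = 4.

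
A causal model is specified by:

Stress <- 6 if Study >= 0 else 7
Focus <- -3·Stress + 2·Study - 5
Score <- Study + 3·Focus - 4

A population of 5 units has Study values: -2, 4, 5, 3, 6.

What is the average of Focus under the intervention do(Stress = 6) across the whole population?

The intervention sets Stress=6 in all 5 units regardless of Study. Recomputing Focus per unit gives -27, -15, -13, -17, -11; average -16.6.

-16.6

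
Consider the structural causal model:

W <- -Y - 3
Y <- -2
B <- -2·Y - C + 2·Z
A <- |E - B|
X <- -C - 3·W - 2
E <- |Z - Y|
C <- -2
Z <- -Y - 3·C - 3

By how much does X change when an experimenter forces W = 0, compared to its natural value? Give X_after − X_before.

-3

Intervening sets W = 0 and removes its equation (W <- -Y - 3).
X = -C - 3·W - 2  [with C=-2, W=0]  = 0
Without intervention: W = -Y - 3  [with Y=-2]  = -1; X = -C - 3·W - 2  [with C=-2, W=-1]  = 3.
Change = 0 − 3 = -3.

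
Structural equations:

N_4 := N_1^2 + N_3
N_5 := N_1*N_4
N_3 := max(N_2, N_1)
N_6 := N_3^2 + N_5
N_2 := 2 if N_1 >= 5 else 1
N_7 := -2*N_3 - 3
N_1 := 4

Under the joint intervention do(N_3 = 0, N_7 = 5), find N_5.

64

Setting N_3 = 0, N_7 = 5 by intervention discards those variables' equations.
N_4 = N_1^2 + N_3  [with N_1=4, N_3=0]  = 16
N_5 = N_1*N_4  [with N_1=4, N_4=16]  = 64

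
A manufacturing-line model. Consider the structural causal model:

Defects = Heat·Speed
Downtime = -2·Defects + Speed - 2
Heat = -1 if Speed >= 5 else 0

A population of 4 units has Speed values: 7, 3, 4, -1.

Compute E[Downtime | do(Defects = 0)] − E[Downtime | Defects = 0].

1.25

do(Defects=0) breaks Defects's dependence on Speed. With Defects=0 fixed, Downtime across the units is 5, 1, 2, -3, mean 1.25.
Conditioning on Defects=0 selects the 3 unit(s) with Speed ∈ {3, 4, -1}. Their Downtime values: 1, 2, -3. Mean = 0.
Difference = 1.25 − 0 = 1.25.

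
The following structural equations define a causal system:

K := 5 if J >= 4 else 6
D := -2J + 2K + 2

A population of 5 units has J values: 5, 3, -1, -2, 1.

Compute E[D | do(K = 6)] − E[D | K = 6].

-1.9

The intervention sets K=6 in all 5 units regardless of J. Recomputing D per unit gives 4, 8, 16, 18, 12; average 11.6.
Observing K=6 restricts to units where K's equation naturally yields 6: J ∈ {3, -1, -2, 1}. In that subpopulation D = 8, 16, 18, 12, mean 13.5.
Difference = 11.6 − 13.5 = -1.9.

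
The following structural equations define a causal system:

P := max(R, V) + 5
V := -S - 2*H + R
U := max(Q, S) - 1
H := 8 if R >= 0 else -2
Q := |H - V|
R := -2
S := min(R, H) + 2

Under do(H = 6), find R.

-2

Under do(H=6), the mechanism H := 8 if R >= 0 else -2 is discarded; H is fixed at 6.
R is not downstream of the intervention, so its value is determined by the original equations.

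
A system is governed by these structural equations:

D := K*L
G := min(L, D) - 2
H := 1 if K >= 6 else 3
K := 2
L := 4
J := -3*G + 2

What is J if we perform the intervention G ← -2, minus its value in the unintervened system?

Intervening sets G = -2 and removes its equation (G := min(L, D) - 2).
J = -3*G + 2  [with G=-2]  = 8
Without intervention: D = K*L  [with K=2, L=4]  = 8; G = min(L, D) - 2  [with L=4, D=8]  = 2; J = -3*G + 2  [with G=2]  = -4.
Change = 8 − (-4) = 12.

12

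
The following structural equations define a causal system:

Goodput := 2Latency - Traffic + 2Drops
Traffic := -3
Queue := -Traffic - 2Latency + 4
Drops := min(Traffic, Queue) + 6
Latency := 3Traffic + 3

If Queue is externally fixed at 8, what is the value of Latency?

-6

Under do(Queue=8), the mechanism Queue := -Traffic - 2Latency + 4 is discarded; Queue is fixed at 8.
Since Latency is not a descendant of the intervened variable, it is unaffected.
Latency = 3Traffic + 3  [with Traffic=-3]  = -6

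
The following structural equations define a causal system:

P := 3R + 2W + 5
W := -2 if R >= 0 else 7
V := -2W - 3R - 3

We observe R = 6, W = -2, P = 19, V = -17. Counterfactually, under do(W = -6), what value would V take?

-9

Under do(W=-6), the mechanism W := -2 if R >= 0 else 7 is discarded; W is fixed at -6.
V = -2W - 3R - 3  [with W=-6, R=6]  = -9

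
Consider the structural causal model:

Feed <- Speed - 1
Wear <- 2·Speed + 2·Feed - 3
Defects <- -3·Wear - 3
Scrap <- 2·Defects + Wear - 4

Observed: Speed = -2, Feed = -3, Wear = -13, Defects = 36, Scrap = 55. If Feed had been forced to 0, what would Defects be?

Under do(Feed=0), the mechanism Feed <- Speed - 1 is discarded; Feed is fixed at 0.
Wear = 2·Speed + 2·Feed - 3  [with Speed=-2, Feed=0]  = -7
Defects = -3·Wear - 3  [with Wear=-7]  = 18

18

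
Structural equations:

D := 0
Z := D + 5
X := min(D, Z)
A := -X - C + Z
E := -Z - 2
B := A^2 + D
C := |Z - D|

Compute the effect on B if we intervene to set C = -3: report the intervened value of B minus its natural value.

64

The intervention breaks the incoming arrows to C: C := |Z - D| no longer applies, and C = -3.
Z = D + 5  [with D=0]  = 5
X = min(D, Z)  [with D=0, Z=5]  = 0
A = -X - C + Z  [with X=0, C=-3, Z=5]  = 8
B = A^2 + D  [with A=8, D=0]  = 64
Without intervention: Z = D + 5  [with D=0]  = 5; X = min(D, Z)  [with D=0, Z=5]  = 0; C = |Z - D|  [with Z=5, D=0]  = 5; A = -X - C + Z  [with X=0, C=5, Z=5]  = 0; B = A^2 + D  [with A=0, D=0]  = 0.
Change = 64 − 0 = 64.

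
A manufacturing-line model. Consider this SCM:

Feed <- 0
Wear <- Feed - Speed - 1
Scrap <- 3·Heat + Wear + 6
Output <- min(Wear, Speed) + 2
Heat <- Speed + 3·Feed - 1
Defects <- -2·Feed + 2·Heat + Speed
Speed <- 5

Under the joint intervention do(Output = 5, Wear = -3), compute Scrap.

15

Setting Output = 5, Wear = -3 by intervention discards those variables' equations.
Heat = Speed + 3·Feed - 1  [with Speed=5, Feed=0]  = 4
Scrap = 3·Heat + Wear + 6  [with Heat=4, Wear=-3]  = 15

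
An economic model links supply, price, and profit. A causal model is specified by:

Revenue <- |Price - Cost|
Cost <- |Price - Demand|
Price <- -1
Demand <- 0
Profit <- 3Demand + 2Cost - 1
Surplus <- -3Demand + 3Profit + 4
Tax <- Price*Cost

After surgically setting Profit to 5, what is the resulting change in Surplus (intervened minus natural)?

Intervening sets Profit = 5 and removes its equation (Profit <- 3Demand + 2Cost - 1).
Surplus = -3Demand + 3Profit + 4  [with Demand=0, Profit=5]  = 19
Without intervention: Cost = |Price - Demand|  [with Price=-1, Demand=0]  = 1; Profit = 3Demand + 2Cost - 1  [with Demand=0, Cost=1]  = 1; Surplus = -3Demand + 3Profit + 4  [with Demand=0, Profit=1]  = 7.
Change = 19 − 7 = 12.

12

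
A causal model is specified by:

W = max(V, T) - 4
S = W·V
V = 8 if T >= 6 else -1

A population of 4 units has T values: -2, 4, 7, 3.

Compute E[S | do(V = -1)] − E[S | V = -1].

-1.25

do(V=-1) breaks V's dependence on T. With V=-1 fixed, S across the units is 5, 0, -3, 1, mean 0.75.
E[S|V=-1] averages over only the 3 units with V=-1 (T = -2, 4, 3): S = 5, 0, 1, mean 2.
Difference = 0.75 − 2 = -1.25.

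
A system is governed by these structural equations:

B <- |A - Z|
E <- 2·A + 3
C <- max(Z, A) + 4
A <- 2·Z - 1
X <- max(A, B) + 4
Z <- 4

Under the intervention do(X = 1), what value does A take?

The intervention breaks the incoming arrows to X: X <- max(A, B) + 4 no longer applies, and X = 1.
Since A is not a descendant of the intervened variable, it is unaffected.
A = 2·Z - 1  [with Z=4]  = 7

7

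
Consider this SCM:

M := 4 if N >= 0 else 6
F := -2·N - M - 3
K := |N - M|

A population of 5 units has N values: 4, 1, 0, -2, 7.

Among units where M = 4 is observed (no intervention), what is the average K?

Conditioning on M=4 selects the 4 unit(s) with N ∈ {4, 1, 0, 7}. Their K values: 0, 3, 4, 3. Mean = 2.5.

2.5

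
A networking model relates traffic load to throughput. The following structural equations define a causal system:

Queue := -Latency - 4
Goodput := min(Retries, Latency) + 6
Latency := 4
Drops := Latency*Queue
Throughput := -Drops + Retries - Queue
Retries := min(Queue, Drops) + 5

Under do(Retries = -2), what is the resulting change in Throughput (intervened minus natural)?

25

Intervening sets Retries = -2 and removes its equation (Retries := min(Queue, Drops) + 5).
Queue = -Latency - 4  [with Latency=4]  = -8
Drops = Latency*Queue  [with Latency=4, Queue=-8]  = -32
Throughput = -Drops + Retries - Queue  [with Drops=-32, Retries=-2, Queue=-8]  = 38
Without intervention: Queue = -Latency - 4  [with Latency=4]  = -8; Drops = Latency*Queue  [with Latency=4, Queue=-8]  = -32; Retries = min(Queue, Drops) + 5  [with Queue=-8, Drops=-32]  = -27; Throughput = -Drops + Retries - Queue  [with Drops=-32, Retries=-27, Queue=-8]  = 13.
Change = 38 − 13 = 25.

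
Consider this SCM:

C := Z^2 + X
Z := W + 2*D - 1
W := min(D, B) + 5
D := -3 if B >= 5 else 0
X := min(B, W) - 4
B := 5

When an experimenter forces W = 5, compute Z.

-2

do(W=5) replaces the equation W := min(D, B) + 5 with the constant W = 5.
D = -3 if B >= 5 else 0  [with B=5]  = -3
Z = W + 2*D - 1  [with W=5, D=-3]  = -2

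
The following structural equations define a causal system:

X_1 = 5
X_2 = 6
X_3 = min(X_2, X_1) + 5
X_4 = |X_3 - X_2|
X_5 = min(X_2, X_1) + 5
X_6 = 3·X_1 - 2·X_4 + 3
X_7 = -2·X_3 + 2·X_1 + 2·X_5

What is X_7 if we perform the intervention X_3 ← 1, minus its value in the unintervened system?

18

The intervention breaks the incoming arrows to X_3: X_3 = min(X_2, X_1) + 5 no longer applies, and X_3 = 1.
X_5 = min(X_2, X_1) + 5  [with X_2=6, X_1=5]  = 10
X_7 = -2·X_3 + 2·X_1 + 2·X_5  [with X_3=1, X_1=5, X_5=10]  = 28
Without intervention: X_3 = min(X_2, X_1) + 5  [with X_2=6, X_1=5]  = 10; X_5 = min(X_2, X_1) + 5  [with X_2=6, X_1=5]  = 10; X_7 = -2·X_3 + 2·X_1 + 2·X_5  [with X_3=10, X_1=5, X_5=10]  = 10.
Change = 28 − 10 = 18.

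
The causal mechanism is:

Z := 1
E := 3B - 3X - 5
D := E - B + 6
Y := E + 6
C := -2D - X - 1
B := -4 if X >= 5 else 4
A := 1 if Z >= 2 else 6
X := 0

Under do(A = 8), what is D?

Under do(A=8), the mechanism A := 1 if Z >= 2 else 6 is discarded; A is fixed at 8.
Since D is not a descendant of the intervened variable, it is unaffected.
B = -4 if X >= 5 else 4  [with X=0]  = 4
E = 3B - 3X - 5  [with B=4, X=0]  = 7
D = E - B + 6  [with E=7, B=4]  = 9

9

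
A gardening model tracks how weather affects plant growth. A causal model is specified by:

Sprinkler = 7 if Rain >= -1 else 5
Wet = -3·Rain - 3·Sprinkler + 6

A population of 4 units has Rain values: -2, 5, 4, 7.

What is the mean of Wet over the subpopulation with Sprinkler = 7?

-31

Observing Sprinkler=7 restricts to units where Sprinkler's equation naturally yields 7: Rain ∈ {5, 4, 7}. In that subpopulation Wet = -30, -27, -36, mean -31.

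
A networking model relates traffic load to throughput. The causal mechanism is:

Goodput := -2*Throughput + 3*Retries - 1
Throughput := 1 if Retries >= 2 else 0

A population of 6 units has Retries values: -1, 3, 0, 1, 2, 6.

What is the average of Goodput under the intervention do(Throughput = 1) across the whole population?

2.5

Every unit gets Throughput=1 under the intervention. Goodput values become -6, 6, -3, 0, 3, 15; E[Goodput|do(Throughput=1)] = 2.5.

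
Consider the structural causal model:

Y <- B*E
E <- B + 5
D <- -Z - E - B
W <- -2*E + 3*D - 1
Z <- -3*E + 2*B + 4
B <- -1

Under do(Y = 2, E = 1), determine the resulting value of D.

1

Setting Y = 2, E = 1 by intervention discards those variables' equations.
Z = -3*E + 2*B + 4  [with E=1, B=-1]  = -1
D = -Z - E - B  [with Z=-1, E=1, B=-1]  = 1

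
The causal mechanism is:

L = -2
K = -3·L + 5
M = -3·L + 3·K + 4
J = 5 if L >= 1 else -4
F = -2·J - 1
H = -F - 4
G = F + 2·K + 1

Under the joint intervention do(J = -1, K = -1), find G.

0

Under do(J = -1, K = -1), each intervened variable's structural equation is replaced by its fixed value.
F = -2·J - 1  [with J=-1]  = 1
G = F + 2·K + 1  [with F=1, K=-1]  = 0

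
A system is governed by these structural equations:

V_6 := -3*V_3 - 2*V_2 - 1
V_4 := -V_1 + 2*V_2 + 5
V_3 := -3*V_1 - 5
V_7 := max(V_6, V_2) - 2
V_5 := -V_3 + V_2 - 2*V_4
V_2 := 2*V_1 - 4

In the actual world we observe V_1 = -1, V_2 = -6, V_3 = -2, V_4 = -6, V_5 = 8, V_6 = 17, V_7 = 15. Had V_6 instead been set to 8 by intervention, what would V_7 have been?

Intervening sets V_6 = 8 and removes its equation (V_6 := -3*V_3 - 2*V_2 - 1).
V_2 = 2*V_1 - 4  [with V_1=-1]  = -6
V_7 = max(V_6, V_2) - 2  [with V_6=8, V_2=-6]  = 6

6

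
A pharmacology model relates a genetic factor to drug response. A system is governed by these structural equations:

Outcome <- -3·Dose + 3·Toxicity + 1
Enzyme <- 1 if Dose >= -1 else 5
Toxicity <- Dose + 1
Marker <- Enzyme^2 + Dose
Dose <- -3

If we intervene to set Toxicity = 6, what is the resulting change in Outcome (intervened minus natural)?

24

Intervening sets Toxicity = 6 and removes its equation (Toxicity <- Dose + 1).
Outcome = -3·Dose + 3·Toxicity + 1  [with Dose=-3, Toxicity=6]  = 28
Without intervention: Toxicity = Dose + 1  [with Dose=-3]  = -2; Outcome = -3·Dose + 3·Toxicity + 1  [with Dose=-3, Toxicity=-2]  = 4.
Change = 28 − 4 = 24.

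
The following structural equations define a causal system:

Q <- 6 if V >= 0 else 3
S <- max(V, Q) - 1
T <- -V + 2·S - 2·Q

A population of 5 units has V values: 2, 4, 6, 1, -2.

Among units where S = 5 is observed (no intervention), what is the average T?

Observing S=5 restricts to units where S's equation naturally yields 5: V ∈ {2, 4, 6, 1}. In that subpopulation T = -4, -6, -8, -3, mean -5.25.

-5.25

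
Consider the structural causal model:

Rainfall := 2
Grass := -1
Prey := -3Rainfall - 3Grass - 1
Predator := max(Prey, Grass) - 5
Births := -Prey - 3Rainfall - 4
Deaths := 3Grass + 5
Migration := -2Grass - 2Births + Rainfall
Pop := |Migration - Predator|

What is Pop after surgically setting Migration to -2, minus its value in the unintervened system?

do(Migration=-2) replaces the equation Migration := -2Grass - 2Births + Rainfall with the constant Migration = -2.
Prey = -3Rainfall - 3Grass - 1  [with Rainfall=2, Grass=-1]  = -4
Predator = max(Prey, Grass) - 5  [with Prey=-4, Grass=-1]  = -6
Pop = |Migration - Predator|  [with Migration=-2, Predator=-6]  = 4
Without intervention: Prey = -3Rainfall - 3Grass - 1  [with Rainfall=2, Grass=-1]  = -4; Predator = max(Prey, Grass) - 5  [with Prey=-4, Grass=-1]  = -6; Births = -Prey - 3Rainfall - 4  [with Prey=-4, Rainfall=2]  = -6; Migration = -2Grass - 2Births + Rainfall  [with Grass=-1, Births=-6, Rainfall=2]  = 16; Pop = |Migration - Predator|  [with Migration=16, Predator=-6]  = 22.
Change = 4 − 22 = -18.

-18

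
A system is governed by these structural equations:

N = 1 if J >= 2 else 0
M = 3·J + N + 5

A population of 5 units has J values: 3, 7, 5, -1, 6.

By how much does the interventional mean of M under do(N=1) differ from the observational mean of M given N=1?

-3.75

The intervention sets N=1 in all 5 units regardless of J. Recomputing M per unit gives 15, 27, 21, 3, 24; average 18.
E[M|N=1] averages over only the 4 units with N=1 (J = 3, 7, 5, 6): M = 15, 27, 21, 24, mean 21.75.
Difference = 18 − 21.75 = -3.75.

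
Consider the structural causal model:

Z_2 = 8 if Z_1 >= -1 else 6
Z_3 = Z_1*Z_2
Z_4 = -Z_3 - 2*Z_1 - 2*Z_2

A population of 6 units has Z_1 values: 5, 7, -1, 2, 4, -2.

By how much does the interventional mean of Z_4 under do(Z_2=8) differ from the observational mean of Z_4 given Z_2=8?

do(Z_2=8) breaks Z_2's dependence on Z_1. With Z_2=8 fixed, Z_4 across the units is -66, -86, -6, -36, -56, 4, mean -41.
E[Z_4|Z_2=8] averages over only the 5 units with Z_2=8 (Z_1 = 5, 7, -1, 2, 4): Z_4 = -66, -86, -6, -36, -56, mean -50.
Difference = -41 − (-50) = 9.

9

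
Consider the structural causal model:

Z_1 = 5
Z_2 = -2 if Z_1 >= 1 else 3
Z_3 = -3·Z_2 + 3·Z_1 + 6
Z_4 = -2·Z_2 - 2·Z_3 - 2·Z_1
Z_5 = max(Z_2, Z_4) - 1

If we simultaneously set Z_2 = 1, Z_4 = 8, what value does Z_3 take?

The joint intervention fixes Z_2 = 1, Z_4 = 8, removing each variable's own equation.
Z_3 = -3·Z_2 + 3·Z_1 + 6  [with Z_2=1, Z_1=5]  = 18

18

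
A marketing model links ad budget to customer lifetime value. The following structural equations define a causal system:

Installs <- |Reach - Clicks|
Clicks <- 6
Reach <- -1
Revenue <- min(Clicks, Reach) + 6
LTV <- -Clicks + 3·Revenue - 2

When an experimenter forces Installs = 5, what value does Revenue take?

The intervention breaks the incoming arrows to Installs: Installs <- |Reach - Clicks| no longer applies, and Installs = 5.
Revenue is not downstream of the intervention, so its value is determined by the original equations.
Revenue = min(Clicks, Reach) + 6  [with Clicks=6, Reach=-1]  = 5

5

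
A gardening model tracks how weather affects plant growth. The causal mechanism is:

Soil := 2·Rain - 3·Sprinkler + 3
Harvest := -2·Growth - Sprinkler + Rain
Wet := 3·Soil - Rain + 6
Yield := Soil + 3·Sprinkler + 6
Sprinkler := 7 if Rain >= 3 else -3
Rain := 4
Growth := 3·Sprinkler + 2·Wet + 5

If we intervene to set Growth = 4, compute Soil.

do(Growth=4) replaces the equation Growth := 3·Sprinkler + 2·Wet + 5 with the constant Growth = 4.
Soil is not downstream of the intervention, so its value is determined by the original equations.
Sprinkler = 7 if Rain >= 3 else -3  [with Rain=4]  = 7
Soil = 2·Rain - 3·Sprinkler + 3  [with Rain=4, Sprinkler=7]  = -10

-10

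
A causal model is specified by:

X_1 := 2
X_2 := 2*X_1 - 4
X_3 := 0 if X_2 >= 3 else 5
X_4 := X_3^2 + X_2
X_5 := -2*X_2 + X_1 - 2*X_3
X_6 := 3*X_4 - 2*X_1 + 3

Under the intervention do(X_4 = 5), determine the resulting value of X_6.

Under do(X_4=5), the mechanism X_4 := X_3^2 + X_2 is discarded; X_4 is fixed at 5.
X_6 = 3*X_4 - 2*X_1 + 3  [with X_4=5, X_1=2]  = 14

14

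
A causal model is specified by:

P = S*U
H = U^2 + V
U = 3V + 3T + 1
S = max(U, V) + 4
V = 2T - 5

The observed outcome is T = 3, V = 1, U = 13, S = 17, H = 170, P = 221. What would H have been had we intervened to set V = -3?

-2

do(V=-3) replaces the equation V = 2T - 5 with the constant V = -3.
U = 3V + 3T + 1  [with V=-3, T=3]  = 1
H = U^2 + V  [with U=1, V=-3]  = -2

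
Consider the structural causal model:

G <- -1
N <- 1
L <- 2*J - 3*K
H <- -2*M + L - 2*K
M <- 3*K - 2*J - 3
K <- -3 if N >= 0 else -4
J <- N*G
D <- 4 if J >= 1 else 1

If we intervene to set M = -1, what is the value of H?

do(M=-1) replaces the equation M <- 3*K - 2*J - 3 with the constant M = -1.
J = N*G  [with N=1, G=-1]  = -1
K = -3 if N >= 0 else -4  [with N=1]  = -3
L = 2*J - 3*K  [with J=-1, K=-3]  = 7
H = -2*M + L - 2*K  [with M=-1, L=7, K=-3]  = 15

15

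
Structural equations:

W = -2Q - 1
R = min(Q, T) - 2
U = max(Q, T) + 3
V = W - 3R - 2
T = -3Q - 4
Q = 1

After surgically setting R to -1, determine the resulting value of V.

The intervention breaks the incoming arrows to R: R = min(Q, T) - 2 no longer applies, and R = -1.
W = -2Q - 1  [with Q=1]  = -3
V = W - 3R - 2  [with W=-3, R=-1]  = -2

-2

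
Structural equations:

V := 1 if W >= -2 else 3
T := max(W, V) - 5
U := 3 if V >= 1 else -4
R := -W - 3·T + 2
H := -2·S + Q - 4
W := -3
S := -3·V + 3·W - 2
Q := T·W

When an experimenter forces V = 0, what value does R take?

20

do(V=0) replaces the equation V := 1 if W >= -2 else 3 with the constant V = 0.
T = max(W, V) - 5  [with W=-3, V=0]  = -5
R = -W - 3·T + 2  [with W=-3, T=-5]  = 20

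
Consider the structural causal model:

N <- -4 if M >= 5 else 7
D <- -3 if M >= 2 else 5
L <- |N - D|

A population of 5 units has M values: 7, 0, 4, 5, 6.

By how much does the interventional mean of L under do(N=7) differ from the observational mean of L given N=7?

2.4

Under do(N=7), N's equation is replaced by N=7 for every unit. Per-unit L: 10, 2, 10, 10, 10. Mean = 8.4.
Conditioning on N=7 selects the 2 unit(s) with M ∈ {0, 4}. Their L values: 2, 10. Mean = 6.
Difference = 8.4 − 6 = 2.4.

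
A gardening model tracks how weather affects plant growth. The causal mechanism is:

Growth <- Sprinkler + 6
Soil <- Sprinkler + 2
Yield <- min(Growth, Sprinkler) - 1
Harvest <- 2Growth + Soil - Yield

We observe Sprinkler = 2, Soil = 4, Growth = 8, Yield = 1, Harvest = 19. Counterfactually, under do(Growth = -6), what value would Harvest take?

do(Growth=-6) replaces the equation Growth <- Sprinkler + 6 with the constant Growth = -6.
Soil = Sprinkler + 2  [with Sprinkler=2]  = 4
Yield = min(Growth, Sprinkler) - 1  [with Growth=-6, Sprinkler=2]  = -7
Harvest = 2Growth + Soil - Yield  [with Growth=-6, Soil=4, Yield=-7]  = -1

-1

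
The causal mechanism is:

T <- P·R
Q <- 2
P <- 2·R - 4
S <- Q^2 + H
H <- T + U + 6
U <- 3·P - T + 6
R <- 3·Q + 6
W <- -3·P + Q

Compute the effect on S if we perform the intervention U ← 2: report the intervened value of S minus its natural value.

176

do(U=2) replaces the equation U <- 3·P - T + 6 with the constant U = 2.
R = 3·Q + 6  [with Q=2]  = 12
P = 2·R - 4  [with R=12]  = 20
T = P·R  [with P=20, R=12]  = 240
H = T + U + 6  [with T=240, U=2]  = 248
S = Q^2 + H  [with Q=2, H=248]  = 252
Without intervention: R = 3·Q + 6  [with Q=2]  = 12; P = 2·R - 4  [with R=12]  = 20; T = P·R  [with P=20, R=12]  = 240; U = 3·P - T + 6  [with P=20, T=240]  = -174; H = T + U + 6  [with T=240, U=-174]  = 72; S = Q^2 + H  [with Q=2, H=72]  = 76.
Change = 252 − 76 = 176.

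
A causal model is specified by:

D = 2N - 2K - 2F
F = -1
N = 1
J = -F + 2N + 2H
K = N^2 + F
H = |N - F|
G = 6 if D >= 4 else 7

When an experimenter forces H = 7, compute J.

17

Under do(H=7), the mechanism H = |N - F| is discarded; H is fixed at 7.
J = -F + 2N + 2H  [with F=-1, N=1, H=7]  = 17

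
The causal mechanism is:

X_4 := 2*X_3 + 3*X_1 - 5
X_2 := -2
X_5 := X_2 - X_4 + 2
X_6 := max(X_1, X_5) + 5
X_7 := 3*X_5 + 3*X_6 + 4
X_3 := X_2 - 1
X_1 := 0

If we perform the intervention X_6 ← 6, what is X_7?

55

Intervening sets X_6 = 6 and removes its equation (X_6 := max(X_1, X_5) + 5).
X_3 = X_2 - 1  [with X_2=-2]  = -3
X_4 = 2*X_3 + 3*X_1 - 5  [with X_3=-3, X_1=0]  = -11
X_5 = X_2 - X_4 + 2  [with X_2=-2, X_4=-11]  = 11
X_7 = 3*X_5 + 3*X_6 + 4  [with X_5=11, X_6=6]  = 55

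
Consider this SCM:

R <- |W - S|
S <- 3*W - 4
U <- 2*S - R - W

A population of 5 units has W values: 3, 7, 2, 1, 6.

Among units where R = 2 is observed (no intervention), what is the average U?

Observing R=2 restricts to units where R's equation naturally yields 2: W ∈ {3, 1}. In that subpopulation U = 5, -5, mean 0.

0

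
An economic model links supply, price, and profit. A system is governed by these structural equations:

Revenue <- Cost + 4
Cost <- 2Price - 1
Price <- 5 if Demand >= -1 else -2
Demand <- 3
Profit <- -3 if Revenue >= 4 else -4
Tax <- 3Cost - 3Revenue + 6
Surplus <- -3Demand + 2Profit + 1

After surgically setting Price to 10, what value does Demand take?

3

Under do(Price=10), the mechanism Price <- 5 if Demand >= -1 else -2 is discarded; Price is fixed at 10.
Demand is not downstream of the intervention, so its value is determined by the original equations.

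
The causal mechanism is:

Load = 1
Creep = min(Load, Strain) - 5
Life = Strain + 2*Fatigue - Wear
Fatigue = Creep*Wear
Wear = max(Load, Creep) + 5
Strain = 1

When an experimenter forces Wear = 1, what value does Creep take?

-4

Under do(Wear=1), the mechanism Wear = max(Load, Creep) + 5 is discarded; Wear is fixed at 1.
Since Creep is not a descendant of the intervened variable, it is unaffected.
Creep = min(Load, Strain) - 5  [with Load=1, Strain=1]  = -4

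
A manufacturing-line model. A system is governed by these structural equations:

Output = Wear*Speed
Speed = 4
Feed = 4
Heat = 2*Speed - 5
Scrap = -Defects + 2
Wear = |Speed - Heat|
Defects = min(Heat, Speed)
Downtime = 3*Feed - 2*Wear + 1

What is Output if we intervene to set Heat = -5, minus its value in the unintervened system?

32

The intervention breaks the incoming arrows to Heat: Heat = 2*Speed - 5 no longer applies, and Heat = -5.
Wear = |Speed - Heat|  [with Speed=4, Heat=-5]  = 9
Output = Wear*Speed  [with Wear=9, Speed=4]  = 36
Without intervention: Heat = 2*Speed - 5  [with Speed=4]  = 3; Wear = |Speed - Heat|  [with Speed=4, Heat=3]  = 1; Output = Wear*Speed  [with Wear=1, Speed=4]  = 4.
Change = 36 − 4 = 32.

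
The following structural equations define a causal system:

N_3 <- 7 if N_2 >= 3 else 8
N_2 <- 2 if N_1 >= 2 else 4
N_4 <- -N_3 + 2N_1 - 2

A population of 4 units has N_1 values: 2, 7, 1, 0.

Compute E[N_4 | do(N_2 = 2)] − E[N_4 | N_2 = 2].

Under do(N_2=2), N_2's equation is replaced by N_2=2 for every unit. Per-unit N_4: -6, 4, -8, -10. Mean = -5.
Observing N_2=2 restricts to units where N_2's equation naturally yields 2: N_1 ∈ {2, 7}. In that subpopulation N_4 = -6, 4, mean -1.
Difference = -5 − (-1) = -4.

-4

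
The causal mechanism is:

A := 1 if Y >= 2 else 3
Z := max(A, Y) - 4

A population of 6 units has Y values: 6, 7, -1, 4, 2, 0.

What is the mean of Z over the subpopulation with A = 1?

Observing A=1 restricts to units where A's equation naturally yields 1: Y ∈ {6, 7, 4, 2}. In that subpopulation Z = 2, 3, 0, -2, mean 0.75.

0.75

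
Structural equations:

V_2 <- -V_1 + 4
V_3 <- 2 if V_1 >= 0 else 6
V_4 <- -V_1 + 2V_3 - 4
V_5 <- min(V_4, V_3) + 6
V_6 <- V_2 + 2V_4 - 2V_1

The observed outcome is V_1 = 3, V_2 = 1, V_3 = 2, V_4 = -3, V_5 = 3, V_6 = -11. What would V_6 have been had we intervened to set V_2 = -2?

-14

Under do(V_2=-2), the mechanism V_2 <- -V_1 + 4 is discarded; V_2 is fixed at -2.
V_3 = 2 if V_1 >= 0 else 6  [with V_1=3]  = 2
V_4 = -V_1 + 2V_3 - 4  [with V_1=3, V_3=2]  = -3
V_6 = V_2 + 2V_4 - 2V_1  [with V_2=-2, V_4=-3, V_1=3]  = -14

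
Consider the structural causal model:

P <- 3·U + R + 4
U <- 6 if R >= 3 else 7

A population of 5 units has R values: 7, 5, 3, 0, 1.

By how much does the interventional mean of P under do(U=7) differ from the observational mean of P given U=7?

2.7

do(U=7) breaks U's dependence on R. With U=7 fixed, P across the units is 32, 30, 28, 25, 26, mean 28.2.
Conditioning on U=7 selects the 2 unit(s) with R ∈ {0, 1}. Their P values: 25, 26. Mean = 25.5.
Difference = 28.2 − 25.5 = 2.7.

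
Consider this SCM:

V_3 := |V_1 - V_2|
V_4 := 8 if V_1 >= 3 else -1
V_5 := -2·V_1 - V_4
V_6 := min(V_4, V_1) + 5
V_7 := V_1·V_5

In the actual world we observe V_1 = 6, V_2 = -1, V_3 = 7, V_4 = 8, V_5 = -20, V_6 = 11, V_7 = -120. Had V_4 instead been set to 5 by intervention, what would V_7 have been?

The intervention breaks the incoming arrows to V_4: V_4 := 8 if V_1 >= 3 else -1 no longer applies, and V_4 = 5.
V_5 = -2·V_1 - V_4  [with V_1=6, V_4=5]  = -17
V_7 = V_1·V_5  [with V_1=6, V_5=-17]  = -102

-102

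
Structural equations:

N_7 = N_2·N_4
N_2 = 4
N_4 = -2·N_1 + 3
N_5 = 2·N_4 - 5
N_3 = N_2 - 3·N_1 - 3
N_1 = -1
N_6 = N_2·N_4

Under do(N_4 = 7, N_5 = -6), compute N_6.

The joint intervention fixes N_4 = 7, N_5 = -6, removing each variable's own equation.
N_6 = N_2·N_4  [with N_2=4, N_4=7]  = 28

28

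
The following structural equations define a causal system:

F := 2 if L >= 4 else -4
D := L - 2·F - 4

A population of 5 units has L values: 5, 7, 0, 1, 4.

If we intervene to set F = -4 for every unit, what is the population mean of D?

The intervention sets F=-4 in all 5 units regardless of L. Recomputing D per unit gives 9, 11, 4, 5, 8; average 7.4.

7.4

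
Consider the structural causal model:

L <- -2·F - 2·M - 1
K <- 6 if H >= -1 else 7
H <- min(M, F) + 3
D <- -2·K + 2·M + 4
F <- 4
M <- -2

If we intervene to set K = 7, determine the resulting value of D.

-14

The intervention breaks the incoming arrows to K: K <- 6 if H >= -1 else 7 no longer applies, and K = 7.
D = -2·K + 2·M + 4  [with K=7, M=-2]  = -14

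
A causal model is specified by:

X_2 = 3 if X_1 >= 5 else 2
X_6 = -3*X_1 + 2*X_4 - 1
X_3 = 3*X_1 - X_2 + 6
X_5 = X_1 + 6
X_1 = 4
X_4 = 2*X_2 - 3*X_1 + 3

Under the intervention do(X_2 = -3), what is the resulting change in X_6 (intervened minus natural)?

-20

Under do(X_2=-3), the mechanism X_2 = 3 if X_1 >= 5 else 2 is discarded; X_2 is fixed at -3.
X_4 = 2*X_2 - 3*X_1 + 3  [with X_2=-3, X_1=4]  = -15
X_6 = -3*X_1 + 2*X_4 - 1  [with X_1=4, X_4=-15]  = -43
Without intervention: X_2 = 3 if X_1 >= 5 else 2  [with X_1=4]  = 2; X_4 = 2*X_2 - 3*X_1 + 3  [with X_2=2, X_1=4]  = -5; X_6 = -3*X_1 + 2*X_4 - 1  [with X_1=4, X_4=-5]  = -23.
Change = -43 − (-23) = -20.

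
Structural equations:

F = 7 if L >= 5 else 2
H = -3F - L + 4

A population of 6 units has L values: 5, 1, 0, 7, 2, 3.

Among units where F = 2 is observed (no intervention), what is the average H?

-3.5

Conditioning on F=2 selects the 4 unit(s) with L ∈ {1, 0, 2, 3}. Their H values: -3, -2, -4, -5. Mean = -3.5.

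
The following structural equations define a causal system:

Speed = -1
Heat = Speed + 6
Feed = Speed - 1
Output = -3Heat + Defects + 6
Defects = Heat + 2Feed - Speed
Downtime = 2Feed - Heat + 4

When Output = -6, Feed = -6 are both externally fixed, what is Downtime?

The joint intervention fixes Output = -6, Feed = -6, removing each variable's own equation.
Heat = Speed + 6  [with Speed=-1]  = 5
Downtime = 2Feed - Heat + 4  [with Feed=-6, Heat=5]  = -13

-13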